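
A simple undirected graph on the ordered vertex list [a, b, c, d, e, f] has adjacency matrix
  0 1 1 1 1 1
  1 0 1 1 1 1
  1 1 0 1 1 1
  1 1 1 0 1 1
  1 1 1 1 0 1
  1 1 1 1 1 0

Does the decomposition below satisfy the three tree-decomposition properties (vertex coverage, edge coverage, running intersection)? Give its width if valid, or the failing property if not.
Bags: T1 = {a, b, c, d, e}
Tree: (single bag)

A tree decomposition must satisfy three properties: every vertex lies in some bag; for every edge, both endpoints lie together in some bag; and for every vertex, the bags containing it form a connected subtree. Here vertex f appears in no bag, so the decomposition is invalid.

No — vertex f appears in no bag.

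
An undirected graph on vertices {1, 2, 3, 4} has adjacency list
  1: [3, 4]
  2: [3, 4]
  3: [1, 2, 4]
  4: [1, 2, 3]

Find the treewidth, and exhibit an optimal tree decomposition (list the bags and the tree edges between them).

Treewidth 2.
Bags: B1 = {2, 3, 4}  B2 = {1, 3, 4}
Tree: B1–B2

Every bag has size at most 3, so the width is 3 − 1 = 2 and tw(G) ≤ 2. For the lower bound, the 3 vertices {1, 3, 4} are pairwise adjacent, and any tree decomposition puts a clique entirely inside one bag — forcing width ≥ 2. The upper and lower bounds meet at 2, so that is the treewidth.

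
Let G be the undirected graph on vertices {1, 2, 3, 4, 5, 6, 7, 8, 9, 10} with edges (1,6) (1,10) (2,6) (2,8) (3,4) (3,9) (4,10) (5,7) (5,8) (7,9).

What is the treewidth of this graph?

2

A width-2 tree decomposition is:
Bags: B1 = {3, 4, 9}  B2 = {4, 7, 9}  B3 = {4, 5, 7}  B4 = {4, 5, 8}  B5 = {2, 4, 8}  B6 = {2, 4, 6}  B7 = {1, 4, 6}  B8 = {1, 4, 10}
Tree: B1–B2, B2–B3, B3–B4, B4–B5, B5–B6, B6–B7, B7–B8
Every bag has size at most 3, so the width is 3 − 1 = 2 and tw(G) ≤ 2. The edges 4–3–9–7–5–8–2–6–1–10–4 form a cycle, so G is not a tree and its treewidth is at least 2. Therefore the treewidth is 2.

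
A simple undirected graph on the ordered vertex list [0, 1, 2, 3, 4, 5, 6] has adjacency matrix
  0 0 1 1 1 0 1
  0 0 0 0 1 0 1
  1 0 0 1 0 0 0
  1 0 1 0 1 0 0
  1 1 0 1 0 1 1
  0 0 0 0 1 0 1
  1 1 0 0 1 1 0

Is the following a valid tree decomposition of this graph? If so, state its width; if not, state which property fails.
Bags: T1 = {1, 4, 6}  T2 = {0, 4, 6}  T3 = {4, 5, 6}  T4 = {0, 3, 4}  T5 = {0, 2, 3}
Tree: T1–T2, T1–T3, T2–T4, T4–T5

Checking the three conditions: (i) the bags cover all of {0, 1, 2, 3, 4, 5, 6}; (ii) for each edge, some bag contains both endpoints; (iii) the bags containing any fixed vertex form a subtree. All hold, so the decomposition is valid with width 3 − 1 = 2.

Yes; width 2.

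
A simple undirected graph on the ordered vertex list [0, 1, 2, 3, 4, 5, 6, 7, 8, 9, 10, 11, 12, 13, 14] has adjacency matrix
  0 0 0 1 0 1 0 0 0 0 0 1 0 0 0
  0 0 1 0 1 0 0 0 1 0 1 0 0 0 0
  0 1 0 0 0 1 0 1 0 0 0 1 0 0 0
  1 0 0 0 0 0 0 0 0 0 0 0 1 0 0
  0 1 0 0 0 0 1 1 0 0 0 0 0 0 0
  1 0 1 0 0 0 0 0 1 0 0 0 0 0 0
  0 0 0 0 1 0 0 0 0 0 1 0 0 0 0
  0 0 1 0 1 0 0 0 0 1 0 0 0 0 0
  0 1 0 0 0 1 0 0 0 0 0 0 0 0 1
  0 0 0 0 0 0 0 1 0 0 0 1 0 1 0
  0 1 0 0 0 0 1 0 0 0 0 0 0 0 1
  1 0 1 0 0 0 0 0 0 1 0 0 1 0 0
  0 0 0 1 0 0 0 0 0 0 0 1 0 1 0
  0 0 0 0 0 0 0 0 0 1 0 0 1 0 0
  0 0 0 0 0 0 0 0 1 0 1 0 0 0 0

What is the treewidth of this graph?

A width-3 tree decomposition is:
Bags: B1 = {4, 6, 10, 14}  B2 = {1, 4, 10, 14}  B3 = {1, 4, 8, 14}  B4 = {1, 4, 7, 8}  B5 = {1, 2, 7, 8}  B6 = {2, 5, 7, 8}  B7 = {2, 5, 7, 9}  B8 = {2, 5, 9, 11}  B9 = {0, 5, 9, 11}  B10 = {0, 9, 11, 13}  B11 = {0, 11, 12, 13}  B12 = {0, 3, 12, 13}
Tree: B1–B2, B2–B3, B3–B4, B4–B5, B5–B6, B6–B7, B7–B8, B8–B9, B9–B10, B10–B11, B11–B12
Each bag holds 4 vertices, so the decomposition has width 3, which upper-bounds the treewidth. For the lower bound: the 4 vertex sets {6,10,14}, {4}, {1}, {2,5,7,8} are disjoint, each induces a connected subgraph, and every pair is joined by at least one edge of G. Contracting each set to a single vertex therefore yields K_{4} as a minor, and since treewidth is minor-monotone, tw(G) ≥ tw(K_{4}) = 3. Combining the bounds, tw(G) = 3.

3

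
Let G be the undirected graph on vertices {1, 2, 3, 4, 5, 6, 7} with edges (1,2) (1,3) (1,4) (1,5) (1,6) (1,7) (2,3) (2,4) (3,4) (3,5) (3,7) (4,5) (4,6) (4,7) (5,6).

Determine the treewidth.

A width-3 tree decomposition is:
Bags: B1 = {1, 3, 4, 7}  B2 = {1, 2, 3, 4}  B3 = {1, 3, 4, 5}  B4 = {1, 4, 5, 6}
Tree: B1–B2, B2–B3, B3–B4
Every bag has size at most 4, so the width is 4 − 1 = 3 and tw(G) ≤ 3. Conversely, {1, 2, 3, 4} is a clique of size 4, and the vertices of any clique must share a bag in every tree decomposition; so some bag has ≥ 4 vertices and tw(G) ≥ 3. Hence tw(G) = 3 exactly.

3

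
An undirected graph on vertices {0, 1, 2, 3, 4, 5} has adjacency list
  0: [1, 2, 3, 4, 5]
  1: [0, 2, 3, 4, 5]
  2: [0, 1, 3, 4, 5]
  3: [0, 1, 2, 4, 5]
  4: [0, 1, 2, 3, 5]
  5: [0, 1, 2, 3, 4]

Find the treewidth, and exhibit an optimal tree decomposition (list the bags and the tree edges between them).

A single bag containing all 6 vertices is trivially a valid decomposition of width 5. For the lower bound, the 6 vertices {0, 1, 2, 3, 4, 5} are pairwise adjacent, and any tree decomposition puts a clique entirely inside one bag — forcing width ≥ 5. Hence tw(G) = 5 exactly.

Treewidth 5.
One such decomposition:
Bags: B1 = {0, 1, 2, 3, 4, 5}
Tree: (single bag)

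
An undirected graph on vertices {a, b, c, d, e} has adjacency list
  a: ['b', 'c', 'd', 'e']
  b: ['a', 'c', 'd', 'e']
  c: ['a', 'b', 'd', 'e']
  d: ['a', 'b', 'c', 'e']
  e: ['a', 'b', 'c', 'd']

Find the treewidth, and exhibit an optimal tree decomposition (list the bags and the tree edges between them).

Treewidth 4.
One such decomposition:
Bags: B1 = {a, b, c, d, e}
Tree: (single bag)

With just one bag of size 5, the width is 5 − 1 = 4, so tw(G) ≤ 4. Conversely, {a, b, c, d, e} is a clique of size 5, and the vertices of any clique must share a bag in every tree decomposition; so some bag has ≥ 5 vertices and tw(G) ≥ 4. Therefore the treewidth is 4.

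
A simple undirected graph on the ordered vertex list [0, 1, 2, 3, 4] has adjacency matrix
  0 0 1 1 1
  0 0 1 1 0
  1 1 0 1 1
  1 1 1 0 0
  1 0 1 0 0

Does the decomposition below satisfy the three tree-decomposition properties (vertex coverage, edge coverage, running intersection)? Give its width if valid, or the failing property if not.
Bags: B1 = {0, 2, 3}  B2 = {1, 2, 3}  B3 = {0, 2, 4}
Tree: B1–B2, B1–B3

Yes; width 2.

Every vertex of G appears in some bag (union = {0, 1, 2, 3, 4}); every edge is covered by a bag; and for each vertex v the set of bags containing v is connected in the bag tree. The decomposition is therefore valid. The largest bag has 3 vertices, so the width is 2.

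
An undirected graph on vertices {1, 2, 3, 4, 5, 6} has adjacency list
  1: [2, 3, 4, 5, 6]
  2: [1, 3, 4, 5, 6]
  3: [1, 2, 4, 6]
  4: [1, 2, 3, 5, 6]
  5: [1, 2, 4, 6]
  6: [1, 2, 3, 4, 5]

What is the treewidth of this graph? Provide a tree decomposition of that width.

Treewidth 4.
One such decomposition:
Bags: B1 = {1, 2, 3, 4, 6}  B2 = {1, 2, 4, 5, 6}
Tree: B1–B2

Each bag holds 5 vertices, so the decomposition has width 4, which upper-bounds the treewidth. Conversely, {1, 2, 3, 4, 6} is a clique of size 5, and the vertices of any clique must share a bag in every tree decomposition; so some bag has ≥ 5 vertices and tw(G) ≥ 4. Combining the bounds, tw(G) = 4.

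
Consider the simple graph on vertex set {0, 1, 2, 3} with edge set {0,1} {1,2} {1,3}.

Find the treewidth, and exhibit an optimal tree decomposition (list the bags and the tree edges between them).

Treewidth 1.
One optimal decomposition is:
Bags: B1 = {1, 2}  B2 = {1, 3}  B3 = {0, 1}
Tree: B1–B2, B1–B3

The largest bag has 2 vertices, giving width 1; this decomposition certifies tw(G) ≤ 1. G has an edge, so its treewidth is at least 1. Combining the bounds, tw(G) = 1.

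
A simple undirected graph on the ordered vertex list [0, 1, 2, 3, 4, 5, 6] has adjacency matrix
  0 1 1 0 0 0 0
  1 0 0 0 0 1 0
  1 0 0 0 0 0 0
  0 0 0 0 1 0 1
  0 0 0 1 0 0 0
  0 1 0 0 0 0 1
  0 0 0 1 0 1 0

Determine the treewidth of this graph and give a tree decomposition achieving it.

Each bag holds 2 vertices, so the decomposition has width 1, which upper-bounds the treewidth. G has an edge, so its treewidth is at least 1. Hence tw(G) = 1 exactly.

Treewidth 1.
One such decomposition:
Bags: B1 = {3, 4}  B2 = {3, 6}  B3 = {5, 6}  B4 = {1, 5}  B5 = {0, 1}  B6 = {0, 2}
Tree: B1–B2, B2–B3, B3–B4, B4–B5, B5–B6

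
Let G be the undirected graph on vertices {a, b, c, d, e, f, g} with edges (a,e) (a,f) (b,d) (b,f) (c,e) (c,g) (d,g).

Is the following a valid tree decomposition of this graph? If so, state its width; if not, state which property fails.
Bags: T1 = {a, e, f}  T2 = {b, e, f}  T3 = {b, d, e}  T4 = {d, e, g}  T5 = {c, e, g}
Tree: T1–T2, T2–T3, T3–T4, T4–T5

Yes; width 2.

Checking the three conditions: (i) the bags cover all of {a, b, c, d, e, f, g}; (ii) for each edge, some bag contains both endpoints; (iii) the bags containing any fixed vertex form a subtree. All hold, so the decomposition is valid with width 3 − 1 = 2.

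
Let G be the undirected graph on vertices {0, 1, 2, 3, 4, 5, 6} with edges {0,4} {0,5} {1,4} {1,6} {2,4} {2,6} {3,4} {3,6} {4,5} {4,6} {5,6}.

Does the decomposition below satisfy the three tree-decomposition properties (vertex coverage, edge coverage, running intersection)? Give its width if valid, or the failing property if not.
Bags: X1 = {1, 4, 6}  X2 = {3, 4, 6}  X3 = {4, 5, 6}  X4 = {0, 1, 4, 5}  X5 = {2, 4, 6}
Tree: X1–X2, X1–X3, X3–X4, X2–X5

A tree decomposition must satisfy three properties: every vertex lies in some bag; for every edge, both endpoints lie together in some bag; and for every vertex, the bags containing it form a connected subtree. Here bags containing vertex 1 are not connected in the tree, so the decomposition is invalid.

No — bags containing vertex 1 are not connected in the tree.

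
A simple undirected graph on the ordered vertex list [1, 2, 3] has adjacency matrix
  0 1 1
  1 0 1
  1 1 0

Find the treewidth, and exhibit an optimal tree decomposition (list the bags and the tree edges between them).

Treewidth 2.
One such decomposition:
Bags: B1 = {1, 2, 3}
Tree: (single bag)

A single bag containing all 3 vertices is trivially a valid decomposition of width 2. Conversely, {1, 2, 3} is a clique of size 3, and the vertices of any clique must share a bag in every tree decomposition; so some bag has ≥ 3 vertices and tw(G) ≥ 2. Hence tw(G) = 2 exactly.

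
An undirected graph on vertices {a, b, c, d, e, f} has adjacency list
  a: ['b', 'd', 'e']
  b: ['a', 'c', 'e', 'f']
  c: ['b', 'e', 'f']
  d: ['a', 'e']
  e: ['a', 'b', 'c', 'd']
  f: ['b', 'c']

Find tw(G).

A width-2 tree decomposition is:
Bags: B1 = {b, c, e}  B2 = {a, b, e}  B3 = {a, d, e}  B4 = {b, c, f}
Tree: B1–B2, B2–B3, B1–B4
Every bag has size at most 3, so the width is 3 − 1 = 2 and tw(G) ≤ 2. Conversely, {b, c, e} is a clique of size 3, and the vertices of any clique must share a bag in every tree decomposition; so some bag has ≥ 3 vertices and tw(G) ≥ 2. The upper and lower bounds meet at 2, so that is the treewidth.

2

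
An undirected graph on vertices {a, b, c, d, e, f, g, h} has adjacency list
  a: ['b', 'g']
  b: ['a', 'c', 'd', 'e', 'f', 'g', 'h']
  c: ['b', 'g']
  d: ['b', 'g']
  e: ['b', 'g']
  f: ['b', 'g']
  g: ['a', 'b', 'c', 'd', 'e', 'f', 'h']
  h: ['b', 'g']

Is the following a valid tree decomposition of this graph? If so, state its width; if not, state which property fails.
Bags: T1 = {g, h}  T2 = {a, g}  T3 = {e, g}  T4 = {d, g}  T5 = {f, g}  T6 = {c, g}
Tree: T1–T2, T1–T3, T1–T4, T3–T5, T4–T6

No — vertex b appears in no bag.

A tree decomposition must satisfy three properties: every vertex lies in some bag; for every edge, both endpoints lie together in some bag; and for every vertex, the bags containing it form a connected subtree. Here vertex b appears in no bag, so the decomposition is invalid.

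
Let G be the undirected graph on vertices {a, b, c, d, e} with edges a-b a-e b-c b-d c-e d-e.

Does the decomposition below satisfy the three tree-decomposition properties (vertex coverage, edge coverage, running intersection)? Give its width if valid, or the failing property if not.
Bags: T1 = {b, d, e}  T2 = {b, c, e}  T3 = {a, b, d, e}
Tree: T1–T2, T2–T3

A tree decomposition must satisfy three properties: every vertex lies in some bag; for every edge, both endpoints lie together in some bag; and for every vertex, the bags containing it form a connected subtree. Here bags containing vertex d are not connected in the tree, so the decomposition is invalid.

No — bags containing vertex d are not connected in the tree.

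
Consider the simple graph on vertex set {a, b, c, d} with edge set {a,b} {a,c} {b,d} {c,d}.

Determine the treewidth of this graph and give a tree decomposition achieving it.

Treewidth 2.
Bags: B1 = {a, b, c}  B2 = {b, c, d}
Tree: B1–B2

Each bag holds 3 vertices, so the decomposition has width 2, which upper-bounds the treewidth. The edges c–a–b–d–c form a cycle, so G is not a tree and its treewidth is at least 2. The upper and lower bounds meet at 2, so that is the treewidth.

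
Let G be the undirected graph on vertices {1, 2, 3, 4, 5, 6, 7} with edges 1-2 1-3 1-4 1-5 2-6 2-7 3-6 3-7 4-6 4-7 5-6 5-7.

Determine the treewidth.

3

A width-3 tree decomposition is:
Bags: B1 = {1, 2, 6, 7}  B2 = {1, 3, 6, 7}  B3 = {1, 4, 6, 7}  B4 = {1, 5, 6, 7}
Tree: B1–B2, B2–B3, B3–B4
The largest bag has 4 vertices, giving width 3; this decomposition certifies tw(G) ≤ 3. For the lower bound: the 4 vertex sets {2,7}, {1,3}, {6}, {4} are disjoint, each induces a connected subgraph, and every pair is joined by at least one edge of G. Contracting each set to a single vertex therefore yields K_{4} as a minor, and since treewidth is minor-monotone, tw(G) ≥ tw(K_{4}) = 3. Therefore the treewidth is 3.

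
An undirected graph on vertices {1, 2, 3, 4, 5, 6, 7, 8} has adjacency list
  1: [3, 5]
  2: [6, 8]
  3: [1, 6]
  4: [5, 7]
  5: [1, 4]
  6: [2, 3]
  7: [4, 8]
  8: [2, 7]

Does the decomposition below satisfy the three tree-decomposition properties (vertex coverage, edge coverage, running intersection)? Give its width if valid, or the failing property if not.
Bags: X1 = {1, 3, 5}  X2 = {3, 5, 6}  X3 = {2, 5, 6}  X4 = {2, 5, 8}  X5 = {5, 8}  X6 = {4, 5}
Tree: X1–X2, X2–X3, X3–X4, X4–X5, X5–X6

A tree decomposition must satisfy three properties: every vertex lies in some bag; for every edge, both endpoints lie together in some bag; and for every vertex, the bags containing it form a connected subtree. Here vertex 7 appears in no bag, so the decomposition is invalid.

No — vertex 7 appears in no bag.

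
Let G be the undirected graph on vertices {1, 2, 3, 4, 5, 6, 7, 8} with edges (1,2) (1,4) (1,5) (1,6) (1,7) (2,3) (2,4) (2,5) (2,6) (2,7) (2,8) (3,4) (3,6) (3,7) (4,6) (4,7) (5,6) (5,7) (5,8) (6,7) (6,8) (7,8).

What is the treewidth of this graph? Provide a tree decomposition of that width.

Each bag holds 5 vertices, so the decomposition has width 4, which upper-bounds the treewidth. For the lower bound, the 5 vertices {2, 5, 6, 7, 8} are pairwise adjacent, and any tree decomposition puts a clique entirely inside one bag — forcing width ≥ 4. Combining the bounds, tw(G) = 4.

Treewidth 4.
One such decomposition:
Bags: B1 = {1, 2, 4, 6, 7}  B2 = {1, 2, 5, 6, 7}  B3 = {2, 3, 4, 6, 7}  B4 = {2, 5, 6, 7, 8}
Tree: B1–B2, B1–B3, B2–B4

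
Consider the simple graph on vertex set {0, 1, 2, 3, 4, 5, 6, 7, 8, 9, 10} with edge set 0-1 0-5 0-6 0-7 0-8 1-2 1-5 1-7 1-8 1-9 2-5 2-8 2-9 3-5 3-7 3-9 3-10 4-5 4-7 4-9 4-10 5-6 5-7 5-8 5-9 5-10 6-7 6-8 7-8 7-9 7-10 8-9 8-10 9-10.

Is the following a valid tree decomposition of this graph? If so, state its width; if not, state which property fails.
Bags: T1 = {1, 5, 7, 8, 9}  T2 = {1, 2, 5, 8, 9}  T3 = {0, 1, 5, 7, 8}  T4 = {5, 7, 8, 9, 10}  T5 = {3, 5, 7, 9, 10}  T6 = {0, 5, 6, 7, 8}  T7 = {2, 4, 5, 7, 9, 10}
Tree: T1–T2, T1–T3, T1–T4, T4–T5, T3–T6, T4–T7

A tree decomposition must satisfy three properties: every vertex lies in some bag; for every edge, both endpoints lie together in some bag; and for every vertex, the bags containing it form a connected subtree. Here bags containing vertex 2 are not connected in the tree, so the decomposition is invalid.

No — bags containing vertex 2 are not connected in the tree.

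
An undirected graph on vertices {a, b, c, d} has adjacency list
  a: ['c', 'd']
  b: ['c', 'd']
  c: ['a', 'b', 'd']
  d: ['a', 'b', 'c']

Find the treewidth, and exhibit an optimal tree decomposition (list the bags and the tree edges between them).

Treewidth 2.
Bags: B1 = {b, c, d}  B2 = {a, c, d}
Tree: B1–B2

Every bag has size at most 3, so the width is 3 − 1 = 2 and tw(G) ≤ 2. For the lower bound, the 3 vertices {a, c, d} are pairwise adjacent, and any tree decomposition puts a clique entirely inside one bag — forcing width ≥ 2. Combining the bounds, tw(G) = 2.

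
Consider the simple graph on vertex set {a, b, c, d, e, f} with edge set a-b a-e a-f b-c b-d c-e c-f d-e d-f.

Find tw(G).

3

A width-3 tree decomposition is:
Bags: B1 = {b, c, e, f}  B2 = {b, d, e, f}  B3 = {a, b, e, f}
Tree: B1–B2, B2–B3
Every bag has size at most 4, so the width is 4 − 1 = 3 and tw(G) ≤ 3. For the lower bound: the 4 vertex sets {c,f}, {d,e}, {b}, {a} are disjoint, each induces a connected subgraph, and every pair is joined by at least one edge of G. Contracting each set to a single vertex therefore yields K_{4} as a minor, and since treewidth is minor-monotone, tw(G) ≥ tw(K_{4}) = 3. Combining the bounds, tw(G) = 3.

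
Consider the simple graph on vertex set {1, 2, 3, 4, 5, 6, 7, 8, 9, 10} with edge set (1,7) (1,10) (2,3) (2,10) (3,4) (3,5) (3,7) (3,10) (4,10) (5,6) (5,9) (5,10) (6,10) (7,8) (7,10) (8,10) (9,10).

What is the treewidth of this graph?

A width-2 tree decomposition is:
Bags: B1 = {3, 7, 10}  B2 = {3, 4, 10}  B3 = {3, 5, 10}  B4 = {5, 9, 10}  B5 = {2, 3, 10}  B6 = {1, 7, 10}  B7 = {7, 8, 10}  B8 = {5, 6, 10}
Tree: B1–B2, B2–B3, B3–B4, B1–B5, B1–B6, B1–B7, B4–B8
The largest bag has 3 vertices, giving width 2; this decomposition certifies tw(G) ≤ 2. On the other hand G contains the 3-clique {1, 7, 10}. A clique must lie in a single bag of any decomposition, so no decomposition can have width below 2. Therefore the treewidth is 2.

2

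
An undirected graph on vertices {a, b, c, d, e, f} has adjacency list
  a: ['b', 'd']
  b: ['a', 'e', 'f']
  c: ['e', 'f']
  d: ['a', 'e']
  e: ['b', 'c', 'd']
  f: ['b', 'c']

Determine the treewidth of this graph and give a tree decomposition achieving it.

Treewidth 2.
One optimal decomposition is:
Bags: B1 = {a, d, e}  B2 = {a, b, e}  B3 = {b, c, e}  B4 = {b, c, f}
Tree: B1–B2, B2–B3, B3–B4

Every bag has size at most 3, so the width is 3 − 1 = 2 and tw(G) ≤ 2. Since d–a–b–e–d is a cycle in G, G is not acyclic. Forests are exactly the graphs of treewidth ≤ 1, so tw(G) ≥ 2. Combining the bounds, tw(G) = 2.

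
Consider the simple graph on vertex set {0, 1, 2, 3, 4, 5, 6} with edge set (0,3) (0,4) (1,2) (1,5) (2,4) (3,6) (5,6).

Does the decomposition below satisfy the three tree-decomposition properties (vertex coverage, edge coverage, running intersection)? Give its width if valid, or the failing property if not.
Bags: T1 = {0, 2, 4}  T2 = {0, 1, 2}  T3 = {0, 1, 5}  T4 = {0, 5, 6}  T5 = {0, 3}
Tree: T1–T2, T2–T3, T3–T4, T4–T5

A tree decomposition must satisfy three properties: every vertex lies in some bag; for every edge, both endpoints lie together in some bag; and for every vertex, the bags containing it form a connected subtree. Here edge (6,3) lies in no bag, so the decomposition is invalid.

No — edge (6,3) lies in no bag.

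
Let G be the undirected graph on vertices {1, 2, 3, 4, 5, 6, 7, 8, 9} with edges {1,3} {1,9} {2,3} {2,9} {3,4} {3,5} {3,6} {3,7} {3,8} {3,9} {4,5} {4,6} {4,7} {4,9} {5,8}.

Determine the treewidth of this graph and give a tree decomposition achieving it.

Every bag has size at most 3, so the width is 3 − 1 = 2 and tw(G) ≤ 2. On the other hand G contains the 3-clique {3, 5, 8}. A clique must lie in a single bag of any decomposition, so no decomposition can have width below 2. Hence tw(G) = 2 exactly.

Treewidth 2.
Bags: B1 = {3, 4, 7}  B2 = {3, 4, 9}  B3 = {3, 4, 5}  B4 = {1, 3, 9}  B5 = {3, 4, 6}  B6 = {2, 3, 9}  B7 = {3, 5, 8}
Tree: B1–B2, B1–B3, B2–B4, B2–B5, B2–B6, B3–B7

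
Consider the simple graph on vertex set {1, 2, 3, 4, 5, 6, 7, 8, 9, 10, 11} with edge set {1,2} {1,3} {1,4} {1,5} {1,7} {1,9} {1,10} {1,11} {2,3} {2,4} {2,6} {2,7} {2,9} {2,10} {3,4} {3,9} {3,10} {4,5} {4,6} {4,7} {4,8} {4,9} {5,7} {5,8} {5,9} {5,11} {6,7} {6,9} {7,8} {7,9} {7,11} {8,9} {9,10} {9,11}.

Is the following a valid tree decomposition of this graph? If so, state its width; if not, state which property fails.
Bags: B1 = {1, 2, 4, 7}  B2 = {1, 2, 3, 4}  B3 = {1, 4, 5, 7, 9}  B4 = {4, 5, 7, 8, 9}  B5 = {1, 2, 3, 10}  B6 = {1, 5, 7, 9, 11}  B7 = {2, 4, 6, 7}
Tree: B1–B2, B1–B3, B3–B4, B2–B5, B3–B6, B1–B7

A tree decomposition must satisfy three properties: every vertex lies in some bag; for every edge, both endpoints lie together in some bag; and for every vertex, the bags containing it form a connected subtree. Here edge (9,2) lies in no bag, so the decomposition is invalid.

No — edge (9,2) lies in no bag.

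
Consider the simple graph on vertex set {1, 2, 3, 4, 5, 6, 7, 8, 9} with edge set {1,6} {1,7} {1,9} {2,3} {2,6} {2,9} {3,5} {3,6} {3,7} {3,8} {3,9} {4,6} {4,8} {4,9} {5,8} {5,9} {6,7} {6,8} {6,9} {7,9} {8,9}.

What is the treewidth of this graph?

A width-3 tree decomposition is:
Bags: B1 = {3, 6, 7, 9}  B2 = {3, 6, 8, 9}  B3 = {4, 6, 8, 9}  B4 = {1, 6, 7, 9}  B5 = {2, 3, 6, 9}  B6 = {3, 5, 8, 9}
Tree: B1–B2, B2–B3, B1–B4, B2–B5, B2–B6
The largest bag has 4 vertices, giving width 3; this decomposition certifies tw(G) ≤ 3. Conversely, {3, 5, 8, 9} is a clique of size 4, and the vertices of any clique must share a bag in every tree decomposition; so some bag has ≥ 4 vertices and tw(G) ≥ 3. The upper and lower bounds meet at 3, so that is the treewidth.

3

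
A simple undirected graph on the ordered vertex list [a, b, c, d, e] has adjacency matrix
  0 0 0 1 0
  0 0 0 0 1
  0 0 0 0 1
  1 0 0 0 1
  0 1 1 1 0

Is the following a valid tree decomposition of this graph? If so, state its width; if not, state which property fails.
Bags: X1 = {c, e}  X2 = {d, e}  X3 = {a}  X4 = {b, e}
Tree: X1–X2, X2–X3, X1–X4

No — edge (d,a) lies in no bag.

A tree decomposition must satisfy three properties: every vertex lies in some bag; for every edge, both endpoints lie together in some bag; and for every vertex, the bags containing it form a connected subtree. Here edge (d,a) lies in no bag, so the decomposition is invalid.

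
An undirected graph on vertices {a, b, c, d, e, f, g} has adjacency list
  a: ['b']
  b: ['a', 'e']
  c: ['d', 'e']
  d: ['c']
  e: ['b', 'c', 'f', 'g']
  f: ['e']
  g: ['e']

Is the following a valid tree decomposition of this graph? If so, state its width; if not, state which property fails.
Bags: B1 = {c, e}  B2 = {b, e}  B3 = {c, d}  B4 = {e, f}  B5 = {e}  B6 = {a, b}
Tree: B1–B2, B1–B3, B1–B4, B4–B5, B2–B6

A tree decomposition must satisfy three properties: every vertex lies in some bag; for every edge, both endpoints lie together in some bag; and for every vertex, the bags containing it form a connected subtree. Here vertex g appears in no bag, so the decomposition is invalid.

No — vertex g appears in no bag.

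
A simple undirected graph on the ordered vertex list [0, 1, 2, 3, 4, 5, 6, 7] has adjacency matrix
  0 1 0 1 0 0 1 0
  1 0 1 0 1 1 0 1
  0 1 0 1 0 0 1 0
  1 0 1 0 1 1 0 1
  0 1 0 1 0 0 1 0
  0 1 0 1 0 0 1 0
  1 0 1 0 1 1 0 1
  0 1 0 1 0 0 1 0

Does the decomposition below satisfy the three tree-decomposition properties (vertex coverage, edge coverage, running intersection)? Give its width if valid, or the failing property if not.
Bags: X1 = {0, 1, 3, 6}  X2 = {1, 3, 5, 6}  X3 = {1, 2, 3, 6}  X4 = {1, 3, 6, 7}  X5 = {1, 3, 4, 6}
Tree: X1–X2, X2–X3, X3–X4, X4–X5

Yes; width 3.

Vertex coverage: the bags together contain {0, 1, 2, 3, 4, 5, 6, 7}, the full vertex set. Edge coverage: each edge of G has both endpoints in at least one bag. Running intersection: for every vertex, the bags containing it form a connected subtree. All three properties hold, so this is a valid tree decomposition of width max|bag| − 1 = 3, and hence tw(G) ≤ 3.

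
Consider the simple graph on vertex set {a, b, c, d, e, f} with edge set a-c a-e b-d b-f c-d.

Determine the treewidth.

1

A width-1 tree decomposition is:
Bags: B1 = {b, f}  B2 = {b, d}  B3 = {c, d}  B4 = {a, c}  B5 = {a, e}
Tree: B1–B2, B2–B3, B3–B4, B4–B5
The largest bag has 2 vertices, giving width 1; this decomposition certifies tw(G) ≤ 1. Since G has at least one edge (e.g. f–b), it is not an edgeless graph, so tw(G) ≥ 1. The upper and lower bounds meet at 1, so that is the treewidth.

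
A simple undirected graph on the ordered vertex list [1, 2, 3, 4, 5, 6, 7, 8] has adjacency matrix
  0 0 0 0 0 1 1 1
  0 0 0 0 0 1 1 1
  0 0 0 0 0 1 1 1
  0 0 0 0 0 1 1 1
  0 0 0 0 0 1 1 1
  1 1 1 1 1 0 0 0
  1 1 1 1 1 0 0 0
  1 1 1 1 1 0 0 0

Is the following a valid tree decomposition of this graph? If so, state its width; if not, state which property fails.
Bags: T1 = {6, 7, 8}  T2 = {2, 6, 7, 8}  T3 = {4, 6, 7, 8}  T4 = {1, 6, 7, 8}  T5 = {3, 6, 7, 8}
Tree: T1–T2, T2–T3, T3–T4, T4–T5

No — vertex 5 appears in no bag.

A tree decomposition must satisfy three properties: every vertex lies in some bag; for every edge, both endpoints lie together in some bag; and for every vertex, the bags containing it form a connected subtree. Here vertex 5 appears in no bag, so the decomposition is invalid.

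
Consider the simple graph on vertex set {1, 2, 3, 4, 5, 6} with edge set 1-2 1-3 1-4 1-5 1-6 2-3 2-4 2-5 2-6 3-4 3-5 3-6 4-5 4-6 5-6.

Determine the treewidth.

5

A width-5 tree decomposition is:
Bags: B1 = {1, 2, 3, 4, 5, 6}
Tree: (single bag)
A single bag containing all 6 vertices is trivially a valid decomposition of width 5. On the other hand G contains the 6-clique {1, 2, 3, 4, 5, 6}. A clique must lie in a single bag of any decomposition, so no decomposition can have width below 5. The upper and lower bounds meet at 5, so that is the treewidth.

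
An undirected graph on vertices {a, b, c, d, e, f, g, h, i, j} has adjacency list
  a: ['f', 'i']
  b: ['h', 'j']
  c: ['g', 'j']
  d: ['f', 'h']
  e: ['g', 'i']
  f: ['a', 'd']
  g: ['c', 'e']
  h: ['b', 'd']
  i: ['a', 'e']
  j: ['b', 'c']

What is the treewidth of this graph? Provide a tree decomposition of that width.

Treewidth 2.
One such decomposition:
Bags: B1 = {a, f, i}  B2 = {d, f, i}  B3 = {d, h, i}  B4 = {b, h, i}  B5 = {b, i, j}  B6 = {c, i, j}  B7 = {c, g, i}  B8 = {e, g, i}
Tree: B1–B2, B2–B3, B3–B4, B4–B5, B5–B6, B6–B7, B7–B8

The largest bag has 3 vertices, giving width 2; this decomposition certifies tw(G) ≤ 2. Since i–a–f–d–h–b–j–c–g–e–i is a cycle in G, G is not acyclic. Forests are exactly the graphs of treewidth ≤ 1, so tw(G) ≥ 2. Combining the bounds, tw(G) = 2.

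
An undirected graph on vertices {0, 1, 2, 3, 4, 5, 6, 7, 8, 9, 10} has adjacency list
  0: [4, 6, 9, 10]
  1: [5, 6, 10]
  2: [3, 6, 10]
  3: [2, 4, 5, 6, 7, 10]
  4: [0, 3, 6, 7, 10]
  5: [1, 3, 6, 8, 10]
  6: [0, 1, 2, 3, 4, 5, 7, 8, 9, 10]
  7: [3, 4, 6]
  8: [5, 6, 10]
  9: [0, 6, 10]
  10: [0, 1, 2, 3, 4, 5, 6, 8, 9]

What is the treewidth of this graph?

3

A width-3 tree decomposition is:
Bags: B1 = {0, 4, 6, 10}  B2 = {3, 4, 6, 10}  B3 = {3, 5, 6, 10}  B4 = {1, 5, 6, 10}  B5 = {3, 4, 6, 7}  B6 = {0, 6, 9, 10}  B7 = {5, 6, 8, 10}  B8 = {2, 3, 6, 10}
Tree: B1–B2, B2–B3, B3–B4, B2–B5, B1–B6, B3–B7, B3–B8
Each bag holds 4 vertices, so the decomposition has width 3, which upper-bounds the treewidth. Conversely, {0, 6, 9, 10} is a clique of size 4, and the vertices of any clique must share a bag in every tree decomposition; so some bag has ≥ 4 vertices and tw(G) ≥ 3. Hence tw(G) = 3 exactly.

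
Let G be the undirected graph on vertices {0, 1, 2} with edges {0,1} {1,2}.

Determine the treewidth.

1

A width-1 tree decomposition is:
Bags: B1 = {0, 1}  B2 = {1, 2}
Tree: B1–B2
The largest bag has 2 vertices, giving width 1; this decomposition certifies tw(G) ≤ 1. Any graph with an edge has treewidth ≥ 1, and G has the edge 0–1. Combining the bounds, tw(G) = 1.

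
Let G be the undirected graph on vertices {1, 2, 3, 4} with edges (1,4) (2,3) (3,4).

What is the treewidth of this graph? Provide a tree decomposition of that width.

Treewidth 1.
One optimal decomposition is:
Bags: B1 = {2, 3}  B2 = {3, 4}  B3 = {1, 4}
Tree: B1–B2, B2–B3

Each bag holds 2 vertices, so the decomposition has width 1, which upper-bounds the treewidth. G has an edge, so its treewidth is at least 1. Therefore the treewidth is 1.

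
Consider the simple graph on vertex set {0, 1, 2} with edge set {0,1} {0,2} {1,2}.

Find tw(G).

2

A width-2 tree decomposition is:
Bags: B1 = {0, 1, 2}
Tree: (single bag)
With just one bag of size 3, the width is 3 − 1 = 2, so tw(G) ≤ 2. On the other hand G contains the 3-clique {0, 1, 2}. A clique must lie in a single bag of any decomposition, so no decomposition can have width below 2. Combining the bounds, tw(G) = 2.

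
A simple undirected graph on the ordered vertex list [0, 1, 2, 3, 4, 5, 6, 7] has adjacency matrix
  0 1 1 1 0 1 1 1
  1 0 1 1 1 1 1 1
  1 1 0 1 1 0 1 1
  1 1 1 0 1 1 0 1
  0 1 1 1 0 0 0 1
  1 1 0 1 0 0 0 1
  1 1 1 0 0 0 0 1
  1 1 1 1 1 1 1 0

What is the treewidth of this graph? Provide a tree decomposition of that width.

Each bag holds 5 vertices, so the decomposition has width 4, which upper-bounds the treewidth. For the lower bound, the 5 vertices {0, 1, 2, 3, 7} are pairwise adjacent, and any tree decomposition puts a clique entirely inside one bag — forcing width ≥ 4. The upper and lower bounds meet at 4, so that is the treewidth.

Treewidth 4.
Bags: B1 = {1, 2, 3, 4, 7}  B2 = {0, 1, 2, 3, 7}  B3 = {0, 1, 3, 5, 7}  B4 = {0, 1, 2, 6, 7}
Tree: B1–B2, B2–B3, B2–B4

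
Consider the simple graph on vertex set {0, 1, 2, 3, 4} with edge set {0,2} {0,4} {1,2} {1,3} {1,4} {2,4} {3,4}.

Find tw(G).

A width-2 tree decomposition is:
Bags: B1 = {1, 2, 4}  B2 = {1, 3, 4}  B3 = {0, 2, 4}
Tree: B1–B2, B1–B3
Every bag has size at most 3, so the width is 3 − 1 = 2 and tw(G) ≤ 2. For the lower bound, the 3 vertices {0, 2, 4} are pairwise adjacent, and any tree decomposition puts a clique entirely inside one bag — forcing width ≥ 2. Combining the bounds, tw(G) = 2.

2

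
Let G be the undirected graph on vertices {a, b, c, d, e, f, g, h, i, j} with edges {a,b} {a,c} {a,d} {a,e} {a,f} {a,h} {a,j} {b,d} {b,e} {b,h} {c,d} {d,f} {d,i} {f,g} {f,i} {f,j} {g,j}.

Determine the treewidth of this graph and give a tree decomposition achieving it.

Each bag holds 3 vertices, so the decomposition has width 2, which upper-bounds the treewidth. On the other hand G contains the 3-clique {f, g, j}. A clique must lie in a single bag of any decomposition, so no decomposition can have width below 2. The upper and lower bounds meet at 2, so that is the treewidth.

Treewidth 2.
One such decomposition:
Bags: B1 = {a, c, d}  B2 = {a, b, d}  B3 = {a, d, f}  B4 = {a, b, e}  B5 = {a, b, h}  B6 = {a, f, j}  B7 = {f, g, j}  B8 = {d, f, i}
Tree: B1–B2, B2–B3, B2–B4, B4–B5, B3–B6, B6–B7, B3–B8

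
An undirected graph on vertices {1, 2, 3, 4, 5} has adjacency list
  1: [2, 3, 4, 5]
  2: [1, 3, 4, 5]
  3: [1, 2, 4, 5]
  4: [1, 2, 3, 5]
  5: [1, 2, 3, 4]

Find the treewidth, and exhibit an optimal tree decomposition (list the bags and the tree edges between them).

With just one bag of size 5, the width is 5 − 1 = 4, so tw(G) ≤ 4. Conversely, {1, 2, 3, 4, 5} is a clique of size 5, and the vertices of any clique must share a bag in every tree decomposition; so some bag has ≥ 5 vertices and tw(G) ≥ 4. Hence tw(G) = 4 exactly.

Treewidth 4.
One such decomposition:
Bags: B1 = {1, 2, 3, 4, 5}
Tree: (single bag)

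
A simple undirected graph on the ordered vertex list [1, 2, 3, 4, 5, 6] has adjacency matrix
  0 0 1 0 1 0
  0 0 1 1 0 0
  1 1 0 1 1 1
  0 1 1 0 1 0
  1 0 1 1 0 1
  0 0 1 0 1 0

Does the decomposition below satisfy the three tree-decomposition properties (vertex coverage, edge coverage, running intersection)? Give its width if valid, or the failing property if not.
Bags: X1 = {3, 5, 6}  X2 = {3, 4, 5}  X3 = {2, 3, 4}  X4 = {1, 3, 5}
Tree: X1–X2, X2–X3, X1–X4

Checking the three conditions: (i) the bags cover all of {1, 2, 3, 4, 5, 6}; (ii) for each edge, some bag contains both endpoints; (iii) the bags containing any fixed vertex form a subtree. All hold, so the decomposition is valid with width 3 − 1 = 2.

Yes; width 2.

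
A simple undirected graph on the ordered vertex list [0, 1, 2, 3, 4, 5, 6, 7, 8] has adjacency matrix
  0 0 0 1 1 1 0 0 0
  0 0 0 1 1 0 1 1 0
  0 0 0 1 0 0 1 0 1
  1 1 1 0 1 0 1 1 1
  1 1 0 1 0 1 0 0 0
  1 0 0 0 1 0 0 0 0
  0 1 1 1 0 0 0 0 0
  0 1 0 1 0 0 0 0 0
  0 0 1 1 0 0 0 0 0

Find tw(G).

A width-2 tree decomposition is:
Bags: B1 = {0, 3, 4}  B2 = {1, 3, 4}  B3 = {0, 4, 5}  B4 = {1, 3, 6}  B5 = {1, 3, 7}  B6 = {2, 3, 6}  B7 = {2, 3, 8}
Tree: B1–B2, B1–B3, B2–B4, B4–B5, B4–B6, B6–B7
Each bag holds 3 vertices, so the decomposition has width 2, which upper-bounds the treewidth. On the other hand G contains the 3-clique {0, 3, 4}. A clique must lie in a single bag of any decomposition, so no decomposition can have width below 2. Therefore the treewidth is 2.

2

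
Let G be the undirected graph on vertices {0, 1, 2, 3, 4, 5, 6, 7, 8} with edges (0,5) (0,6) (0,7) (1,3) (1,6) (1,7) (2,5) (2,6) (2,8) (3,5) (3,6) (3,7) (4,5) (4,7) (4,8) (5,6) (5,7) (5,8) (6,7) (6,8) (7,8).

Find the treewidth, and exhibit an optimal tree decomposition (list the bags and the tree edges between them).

The largest bag has 4 vertices, giving width 3; this decomposition certifies tw(G) ≤ 3. On the other hand G contains the 4-clique {1, 3, 6, 7}. A clique must lie in a single bag of any decomposition, so no decomposition can have width below 3. Therefore the treewidth is 3.

Treewidth 3.
Bags: B1 = {2, 5, 6, 8}  B2 = {5, 6, 7, 8}  B3 = {0, 5, 6, 7}  B4 = {4, 5, 7, 8}  B5 = {3, 5, 6, 7}  B6 = {1, 3, 6, 7}
Tree: B1–B2, B2–B3, B2–B4, B3–B5, B5–B6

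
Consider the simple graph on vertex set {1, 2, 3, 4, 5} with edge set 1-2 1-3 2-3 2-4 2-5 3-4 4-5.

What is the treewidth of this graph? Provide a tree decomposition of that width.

Treewidth 2.
One such decomposition:
Bags: B1 = {2, 3, 4}  B2 = {2, 4, 5}  B3 = {1, 2, 3}
Tree: B1–B2, B1–B3

Each bag holds 3 vertices, so the decomposition has width 2, which upper-bounds the treewidth. On the other hand G contains the 3-clique {1, 2, 3}. A clique must lie in a single bag of any decomposition, so no decomposition can have width below 2. Therefore the treewidth is 2.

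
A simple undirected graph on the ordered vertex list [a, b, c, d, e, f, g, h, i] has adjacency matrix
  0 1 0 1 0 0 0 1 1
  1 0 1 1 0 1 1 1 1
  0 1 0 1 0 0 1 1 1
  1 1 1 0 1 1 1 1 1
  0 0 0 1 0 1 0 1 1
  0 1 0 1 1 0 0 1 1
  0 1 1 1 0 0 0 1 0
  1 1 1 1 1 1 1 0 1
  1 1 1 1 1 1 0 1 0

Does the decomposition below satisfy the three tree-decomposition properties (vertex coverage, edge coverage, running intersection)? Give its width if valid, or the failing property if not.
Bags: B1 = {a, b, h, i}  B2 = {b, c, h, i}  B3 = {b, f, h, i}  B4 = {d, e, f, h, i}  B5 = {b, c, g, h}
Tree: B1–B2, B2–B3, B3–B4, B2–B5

No — edge (d,b) lies in no bag.

A tree decomposition must satisfy three properties: every vertex lies in some bag; for every edge, both endpoints lie together in some bag; and for every vertex, the bags containing it form a connected subtree. Here edge (d,b) lies in no bag, so the decomposition is invalid.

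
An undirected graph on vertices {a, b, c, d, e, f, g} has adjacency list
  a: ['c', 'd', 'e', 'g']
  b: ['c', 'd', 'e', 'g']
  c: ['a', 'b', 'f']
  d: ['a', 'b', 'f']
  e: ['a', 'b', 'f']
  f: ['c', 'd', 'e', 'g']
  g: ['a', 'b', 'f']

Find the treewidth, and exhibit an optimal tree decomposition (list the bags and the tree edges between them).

Treewidth 3.
One optimal decomposition is:
Bags: B1 = {a, b, e, f}  B2 = {a, b, c, f}  B3 = {a, b, f, g}  B4 = {a, b, d, f}
Tree: B1–B2, B2–B3, B3–B4

Every bag has size at most 4, so the width is 4 − 1 = 3 and tw(G) ≤ 3. For the lower bound: the 4 vertex sets {b,e}, {c,f}, {a}, {g} are disjoint, each induces a connected subgraph, and every pair is joined by at least one edge of G. Contracting each set to a single vertex therefore yields K_{4} as a minor, and since treewidth is minor-monotone, tw(G) ≥ tw(K_{4}) = 3. The upper and lower bounds meet at 3, so that is the treewidth.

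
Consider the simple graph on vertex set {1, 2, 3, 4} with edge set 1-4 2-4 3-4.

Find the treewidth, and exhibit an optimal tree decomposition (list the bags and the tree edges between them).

Treewidth 1.
Bags: B1 = {2, 4}  B2 = {1, 4}  B3 = {3, 4}
Tree: B1–B2, B1–B3

The largest bag has 2 vertices, giving width 1; this decomposition certifies tw(G) ≤ 1. G has an edge, so its treewidth is at least 1. Hence tw(G) = 1 exactly.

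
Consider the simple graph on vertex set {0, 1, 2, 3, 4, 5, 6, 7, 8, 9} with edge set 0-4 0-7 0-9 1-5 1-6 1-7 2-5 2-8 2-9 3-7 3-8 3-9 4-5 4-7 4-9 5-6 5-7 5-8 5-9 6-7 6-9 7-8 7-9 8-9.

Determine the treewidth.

3

A width-3 tree decomposition is:
Bags: B1 = {2, 5, 8, 9}  B2 = {5, 7, 8, 9}  B3 = {4, 5, 7, 9}  B4 = {5, 6, 7, 9}  B5 = {3, 7, 8, 9}  B6 = {1, 5, 6, 7}  B7 = {0, 4, 7, 9}
Tree: B1–B2, B2–B3, B2–B4, B2–B5, B4–B6, B3–B7
The largest bag has 4 vertices, giving width 3; this decomposition certifies tw(G) ≤ 3. On the other hand G contains the 4-clique {2, 5, 8, 9}. A clique must lie in a single bag of any decomposition, so no decomposition can have width below 3. Hence tw(G) = 3 exactly.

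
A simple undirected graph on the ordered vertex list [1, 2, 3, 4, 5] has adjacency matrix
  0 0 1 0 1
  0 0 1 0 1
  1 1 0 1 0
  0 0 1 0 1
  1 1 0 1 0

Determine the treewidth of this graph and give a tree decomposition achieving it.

Each bag holds 3 vertices, so the decomposition has width 2, which upper-bounds the treewidth. Since 5–1–3–4–5 is a cycle in G, G is not acyclic. Forests are exactly the graphs of treewidth ≤ 1, so tw(G) ≥ 2. Therefore the treewidth is 2.

Treewidth 2.
One optimal decomposition is:
Bags: B1 = {1, 3, 5}  B2 = {3, 4, 5}  B3 = {2, 3, 5}
Tree: B1–B2, B2–B3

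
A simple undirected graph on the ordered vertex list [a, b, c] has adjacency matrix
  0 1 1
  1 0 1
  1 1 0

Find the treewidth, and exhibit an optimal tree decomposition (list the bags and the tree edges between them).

A single bag containing all 3 vertices is trivially a valid decomposition of width 2. On the other hand G contains the 3-clique {a, b, c}. A clique must lie in a single bag of any decomposition, so no decomposition can have width below 2. Combining the bounds, tw(G) = 2.

Treewidth 2.
One such decomposition:
Bags: B1 = {a, b, c}
Tree: (single bag)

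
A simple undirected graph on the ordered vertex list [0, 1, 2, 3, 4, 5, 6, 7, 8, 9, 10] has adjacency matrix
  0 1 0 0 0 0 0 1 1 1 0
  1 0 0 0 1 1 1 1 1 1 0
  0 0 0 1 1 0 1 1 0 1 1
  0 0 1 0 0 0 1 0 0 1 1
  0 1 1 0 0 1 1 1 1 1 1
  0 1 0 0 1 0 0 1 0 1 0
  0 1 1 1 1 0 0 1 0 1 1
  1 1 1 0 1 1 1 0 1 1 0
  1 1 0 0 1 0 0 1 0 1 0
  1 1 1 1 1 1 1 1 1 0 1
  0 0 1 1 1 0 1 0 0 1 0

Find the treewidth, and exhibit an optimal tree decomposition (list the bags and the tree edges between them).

Every bag has size at most 5, so the width is 5 − 1 = 4 and tw(G) ≤ 4. Conversely, {0, 1, 7, 8, 9} is a clique of size 5, and the vertices of any clique must share a bag in every tree decomposition; so some bag has ≥ 5 vertices and tw(G) ≥ 4. The upper and lower bounds meet at 4, so that is the treewidth.

Treewidth 4.
One such decomposition:
Bags: B1 = {1, 4, 7, 8, 9}  B2 = {1, 4, 6, 7, 9}  B3 = {2, 4, 6, 7, 9}  B4 = {2, 4, 6, 9, 10}  B5 = {1, 4, 5, 7, 9}  B6 = {2, 3, 6, 9, 10}  B7 = {0, 1, 7, 8, 9}
Tree: B1–B2, B2–B3, B3–B4, B2–B5, B4–B6, B1–B7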